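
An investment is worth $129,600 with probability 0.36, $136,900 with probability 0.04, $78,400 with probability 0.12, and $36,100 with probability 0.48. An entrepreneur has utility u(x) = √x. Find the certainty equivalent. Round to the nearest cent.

$72,468.64

E[u] = 0.36·√129600 + 0.04·√136900 + 0.12·√78400 + 0.48·√36100 = 0.36·360 + 0.04·370 + 0.12·280 + 0.48·190 = 269.2
CE = (269.2)² = 72468.64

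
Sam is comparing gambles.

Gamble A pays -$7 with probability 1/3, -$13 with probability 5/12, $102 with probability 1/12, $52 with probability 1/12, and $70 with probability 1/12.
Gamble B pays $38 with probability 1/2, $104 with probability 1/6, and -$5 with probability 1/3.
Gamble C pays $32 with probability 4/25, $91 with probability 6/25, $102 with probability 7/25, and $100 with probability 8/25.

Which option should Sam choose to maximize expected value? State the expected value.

Gamble A = 1/3 × (-7) + 5/12 × (-13) + 1/12 × 102 + 1/12 × 52 + 1/12 × 70 = -2.3333 − 5.4167 + 8.5 + 4.3333 + 5.8333 = 10.9167
Gamble B = 1/2 × 38 + 1/6 × 104 + 1/3 × (-5) = 19 + 17.3333 − 1.6667 = 34.6667
Gamble C = 4/25 × 32 + 6/25 × 91 + 7/25 × 102 + 8/25 × 100 = 5.12 + 21.84 + 28.56 + 32 = 87.52

Gamble C ($87.52)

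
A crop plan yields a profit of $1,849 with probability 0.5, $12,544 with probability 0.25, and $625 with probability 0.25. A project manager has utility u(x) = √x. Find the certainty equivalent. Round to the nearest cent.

$3,108.06

E[u] = 0.5·√1849 + 0.25·√12544 + 0.25·√625 = 0.5·43 + 0.25·112 + 0.25·25 = 55.75
CE = (55.75)² = 3108.0625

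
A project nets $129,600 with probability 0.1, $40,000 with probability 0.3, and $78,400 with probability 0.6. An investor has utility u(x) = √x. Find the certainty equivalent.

E[u] = 0.1·√129600 + 0.3·√40000 + 0.6·√78400 = 0.1·360 + 0.3·200 + 0.6·280 = 264
CE = (264)² = 69696

$69,696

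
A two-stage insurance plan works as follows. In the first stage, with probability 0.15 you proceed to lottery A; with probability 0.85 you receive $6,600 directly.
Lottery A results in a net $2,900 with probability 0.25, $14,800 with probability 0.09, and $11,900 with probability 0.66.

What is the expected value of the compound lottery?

EV(A) = 0.25 × 2900 + 0.09 × 14800 + 0.66 × 11900 = 725 + 1332 + 7854 = 9911
Branch B: 6600 (certain)
Overall = 0.15 × 9911 + 0.85 × 6600 = 1486.65 + 5610 = 7096.65

$7,096.65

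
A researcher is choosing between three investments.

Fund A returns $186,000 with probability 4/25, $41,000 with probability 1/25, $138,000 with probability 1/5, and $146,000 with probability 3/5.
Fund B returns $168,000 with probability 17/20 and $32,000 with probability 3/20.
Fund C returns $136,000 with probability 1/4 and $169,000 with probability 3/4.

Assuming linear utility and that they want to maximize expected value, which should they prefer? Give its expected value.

Fund A = 4/25 × 186000 + 1/25 × 41000 + 1/5 × 138000 + 3/5 × 146000 = 29760 + 1640 + 27600 + 87600 = 146600
Fund B = 17/20 × 168000 + 3/20 × 32000 = 142800 + 4800 = 147600
Fund C = 1/4 × 136000 + 3/4 × 169000 = 34000 + 126750 = 160750

Fund C ($160,750)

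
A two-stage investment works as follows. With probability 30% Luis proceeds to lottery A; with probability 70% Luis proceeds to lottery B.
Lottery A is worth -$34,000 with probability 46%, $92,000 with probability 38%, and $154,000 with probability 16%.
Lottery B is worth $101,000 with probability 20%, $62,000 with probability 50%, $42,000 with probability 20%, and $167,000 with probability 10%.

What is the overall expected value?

EV(A) = 0.46 × (-34000) + 0.38 × 92000 + 0.16 × 154000 = -15640 + 34960 + 24640 = 43960
EV(B) = 0.2 × 101000 + 0.5 × 62000 + 0.2 × 42000 + 0.1 × 167000 = 20200 + 31000 + 8400 + 16700 = 76300
Overall = 0.3 × 43960 + 0.7 × 76300 = 13188 + 53410 = 66598

$66,598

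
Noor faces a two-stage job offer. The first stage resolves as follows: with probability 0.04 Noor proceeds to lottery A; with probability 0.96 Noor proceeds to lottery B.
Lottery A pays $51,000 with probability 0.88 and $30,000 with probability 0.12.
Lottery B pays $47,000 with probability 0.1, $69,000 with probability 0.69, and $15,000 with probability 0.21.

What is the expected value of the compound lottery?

$55,180.80

EV(A) = 0.88 × 51000 + 0.12 × 30000 = 44880 + 3600 = 48480
EV(B) = 0.1 × 47000 + 0.69 × 69000 + 0.21 × 15000 = 4700 + 47610 + 3150 = 55460
Overall = 0.04 × 48480 + 0.96 × 55460 = 1939.2 + 53241.6 = 55180.8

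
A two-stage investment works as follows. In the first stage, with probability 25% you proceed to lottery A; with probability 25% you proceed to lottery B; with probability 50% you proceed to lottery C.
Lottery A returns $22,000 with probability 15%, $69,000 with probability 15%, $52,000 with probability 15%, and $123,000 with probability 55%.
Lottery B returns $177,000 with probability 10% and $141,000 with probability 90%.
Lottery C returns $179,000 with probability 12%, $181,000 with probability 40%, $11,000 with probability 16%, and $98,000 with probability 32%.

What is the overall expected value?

$121,925

EV(A) = 0.15 × 22000 + 0.15 × 69000 + 0.15 × 52000 + 0.55 × 123000 = 3300 + 10350 + 7800 + 67650 = 89100
EV(B) = 0.1 × 177000 + 0.9 × 141000 = 17700 + 126900 = 144600
EV(C) = 0.12 × 179000 + 0.4 × 181000 + 0.16 × 11000 + 0.32 × 98000 = 21480 + 72400 + 1760 + 31360 = 127000
Overall = 0.25 × 89100 + 0.25 × 144600 + 0.5 × 127000 = 22275 + 36150 + 63500 = 121925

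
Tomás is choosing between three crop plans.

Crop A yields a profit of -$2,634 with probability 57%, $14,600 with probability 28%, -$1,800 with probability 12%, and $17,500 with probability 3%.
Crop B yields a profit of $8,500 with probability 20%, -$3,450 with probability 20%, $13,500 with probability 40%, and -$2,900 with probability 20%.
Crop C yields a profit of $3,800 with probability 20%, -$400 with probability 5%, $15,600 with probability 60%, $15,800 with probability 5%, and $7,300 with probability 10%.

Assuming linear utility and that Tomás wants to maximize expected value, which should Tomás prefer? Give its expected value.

Crop C ($11,620)

Crop A = 0.57 × (-2634) + 0.28 × 14600 + 0.12 × (-1800) + 0.03 × 17500 = -1501.38 + 4088 − 216 + 525 = 2895.62
Crop B = 0.2 × 8500 + 0.2 × (-3450) + 0.4 × 13500 + 0.2 × (-2900) = 1700 − 690 + 5400 − 580 = 5830
Crop C = 0.2 × 3800 + 0.05 × (-400) + 0.6 × 15600 + 0.05 × 15800 + 0.1 × 7300 = 760 − 20 + 9360 + 790 + 730 = 11620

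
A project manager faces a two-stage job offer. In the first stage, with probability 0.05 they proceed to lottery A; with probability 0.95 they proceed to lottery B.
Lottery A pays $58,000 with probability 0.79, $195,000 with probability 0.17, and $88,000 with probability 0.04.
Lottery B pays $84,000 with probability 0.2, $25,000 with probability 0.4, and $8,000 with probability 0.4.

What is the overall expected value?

$32,624.50

EV(A) = 0.79 × 58000 + 0.17 × 195000 + 0.04 × 88000 = 45820 + 33150 + 3520 = 82490
EV(B) = 0.2 × 84000 + 0.4 × 25000 + 0.4 × 8000 = 16800 + 10000 + 3200 = 30000
Overall = 0.05 × 82490 + 0.95 × 30000 = 4124.5 + 28500 = 32624.5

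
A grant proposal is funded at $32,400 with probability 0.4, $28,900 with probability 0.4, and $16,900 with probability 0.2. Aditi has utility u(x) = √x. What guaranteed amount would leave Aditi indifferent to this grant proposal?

E[u] = 0.4·√32400 + 0.4·√28900 + 0.2·√16900 = 0.4·180 + 0.4·170 + 0.2·130 = 166
CE = (166)² = 27556

$27,556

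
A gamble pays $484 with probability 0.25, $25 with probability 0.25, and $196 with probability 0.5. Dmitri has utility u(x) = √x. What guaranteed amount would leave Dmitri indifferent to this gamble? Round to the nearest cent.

E[u] = 0.25·√484 + 0.25·√25 + 0.5·√196 = 0.25·22 + 0.25·5 + 0.5·14 = 13.75
CE = (13.75)² = 189.0625

$189.06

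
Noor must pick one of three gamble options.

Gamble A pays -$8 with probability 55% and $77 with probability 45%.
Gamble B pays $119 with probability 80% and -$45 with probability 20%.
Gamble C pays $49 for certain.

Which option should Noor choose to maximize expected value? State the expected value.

Gamble B ($86.20)

Gamble A = 0.55 × (-8) + 0.45 × 77 = -4.4 + 34.65 = 30.25
Gamble B = 0.8 × 119 + 0.2 × (-45) = 95.2 − 9 = 86.2
Gamble C: 49 (certain)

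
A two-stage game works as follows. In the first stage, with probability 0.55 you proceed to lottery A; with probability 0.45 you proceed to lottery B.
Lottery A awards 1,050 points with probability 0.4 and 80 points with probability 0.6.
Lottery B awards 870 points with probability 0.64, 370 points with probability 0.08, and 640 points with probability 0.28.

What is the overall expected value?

601.92 points

EV(A) = 0.4 × 1050 + 0.6 × 80 = 420 + 48 = 468
EV(B) = 0.64 × 870 + 0.08 × 370 + 0.28 × 640 = 556.8 + 29.6 + 179.2 = 765.6
Overall = 0.55 × 468 + 0.45 × 765.6 = 257.4 + 344.52 = 601.92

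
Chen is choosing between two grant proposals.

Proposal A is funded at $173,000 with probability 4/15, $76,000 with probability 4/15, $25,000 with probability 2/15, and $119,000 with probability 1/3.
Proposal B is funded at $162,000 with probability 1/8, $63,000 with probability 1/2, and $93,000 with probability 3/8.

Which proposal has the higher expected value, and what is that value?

Proposal A ($109,400)

Proposal A = 4/15 × 173000 + 4/15 × 76000 + 2/15 × 25000 + 1/3 × 119000 = 46133.3333 + 20266.6667 + 3333.3333 + 39666.6667 = 109400
Proposal B = 1/8 × 162000 + 1/2 × 63000 + 3/8 × 93000 = 20250 + 31500 + 34875 = 86625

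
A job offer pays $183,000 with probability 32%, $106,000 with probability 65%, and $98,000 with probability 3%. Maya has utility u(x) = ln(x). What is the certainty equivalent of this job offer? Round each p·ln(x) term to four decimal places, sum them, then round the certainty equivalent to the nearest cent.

$125,944.93

E[u] = 0.32·ln(183000) + 0.65·ln(106000) + 0.03·ln(98000) = 3.8775 + 7.5213 + 0.3448 = 11.7436
CE = e^11.7436 ≈ 125944.93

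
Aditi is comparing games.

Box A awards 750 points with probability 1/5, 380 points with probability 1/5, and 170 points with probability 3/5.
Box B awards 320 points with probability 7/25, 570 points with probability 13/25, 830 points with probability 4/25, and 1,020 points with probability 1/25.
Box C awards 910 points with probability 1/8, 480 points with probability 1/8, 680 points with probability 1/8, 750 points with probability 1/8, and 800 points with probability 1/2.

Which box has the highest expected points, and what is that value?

Box C (752.5 points)

Box A = 1/5 × 750 + 1/5 × 380 + 3/5 × 170 = 150 + 76 + 102 = 328
Box B = 7/25 × 320 + 13/25 × 570 + 4/25 × 830 + 1/25 × 1020 = 89.6 + 296.4 + 132.8 + 40.8 = 559.6
Box C = 1/8 × 910 + 1/8 × 480 + 1/8 × 680 + 1/8 × 750 + 1/2 × 800 = 113.75 + 60 + 85 + 93.75 + 400 = 752.5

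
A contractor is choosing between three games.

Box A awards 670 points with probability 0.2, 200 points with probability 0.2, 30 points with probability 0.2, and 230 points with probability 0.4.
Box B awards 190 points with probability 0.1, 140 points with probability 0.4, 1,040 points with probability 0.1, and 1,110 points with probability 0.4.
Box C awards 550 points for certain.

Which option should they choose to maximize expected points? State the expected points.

Box B (623 points)

Box A = 0.2 × 670 + 0.2 × 200 + 0.2 × 30 + 0.4 × 230 = 134 + 40 + 6 + 92 = 272
Box B = 0.1 × 190 + 0.4 × 140 + 0.1 × 1040 + 0.4 × 1110 = 19 + 56 + 104 + 444 = 623
Box C: 550 (certain)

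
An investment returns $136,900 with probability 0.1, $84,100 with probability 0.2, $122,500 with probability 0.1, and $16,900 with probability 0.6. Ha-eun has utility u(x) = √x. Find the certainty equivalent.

$43,264

E[u] = 0.1·√136900 + 0.2·√84100 + 0.1·√122500 + 0.6·√16900 = 0.1·370 + 0.2·290 + 0.1·350 + 0.6·130 = 208
CE = (208)² = 43264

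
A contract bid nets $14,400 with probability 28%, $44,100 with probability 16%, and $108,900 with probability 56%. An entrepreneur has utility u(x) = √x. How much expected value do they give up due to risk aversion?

E[u] = 0.28·√14400 + 0.16·√44100 + 0.56·√108900 = 0.28·120 + 0.16·210 + 0.56·330 = 252
CE = (252)² = 63504
Risk premium = EV − CE = 72072 − 63504 = 8568

$8,568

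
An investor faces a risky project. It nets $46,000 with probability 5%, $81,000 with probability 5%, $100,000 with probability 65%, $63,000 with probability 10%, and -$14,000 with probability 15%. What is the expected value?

EV = 0.05 × 46000 + 0.05 × 81000 + 0.65 × 100000 + 0.1 × 63000 + 0.15 × (-14000) = 2300 + 4050 + 65000 + 6300 − 2100 = 75550

$75,550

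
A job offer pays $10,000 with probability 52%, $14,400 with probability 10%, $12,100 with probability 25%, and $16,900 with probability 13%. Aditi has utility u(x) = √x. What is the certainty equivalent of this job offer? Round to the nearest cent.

E[u] = 0.52·√10000 + 0.1·√14400 + 0.25·√12100 + 0.13·√16900 = 0.52·100 + 0.1·120 + 0.25·110 + 0.13·130 = 108.4
CE = (108.4)² = 11750.56

$11,750.56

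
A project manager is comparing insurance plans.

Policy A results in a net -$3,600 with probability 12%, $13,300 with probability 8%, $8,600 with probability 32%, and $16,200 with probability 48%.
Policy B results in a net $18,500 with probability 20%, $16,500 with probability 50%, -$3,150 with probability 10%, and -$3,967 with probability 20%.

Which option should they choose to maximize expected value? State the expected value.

Policy A = 0.12 × (-3600) + 0.08 × 13300 + 0.32 × 8600 + 0.48 × 16200 = -432 + 1064 + 2752 + 7776 = 11160
Policy B = 0.2 × 18500 + 0.5 × 16500 + 0.1 × (-3150) + 0.2 × (-3967) = 3700 + 8250 − 315 − 793.4 = 10841.6

Policy A ($11,160)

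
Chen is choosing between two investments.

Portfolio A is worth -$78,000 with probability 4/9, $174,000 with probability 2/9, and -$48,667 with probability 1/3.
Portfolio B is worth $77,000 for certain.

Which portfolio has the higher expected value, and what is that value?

Portfolio A = 4/9 × (-78000) + 2/9 × 174000 + 1/3 × (-48667) = -34666.6667 + 38666.6667 − 16222.3333 = -12222.3333
Portfolio B: 77000 (certain)

Portfolio B ($77,000)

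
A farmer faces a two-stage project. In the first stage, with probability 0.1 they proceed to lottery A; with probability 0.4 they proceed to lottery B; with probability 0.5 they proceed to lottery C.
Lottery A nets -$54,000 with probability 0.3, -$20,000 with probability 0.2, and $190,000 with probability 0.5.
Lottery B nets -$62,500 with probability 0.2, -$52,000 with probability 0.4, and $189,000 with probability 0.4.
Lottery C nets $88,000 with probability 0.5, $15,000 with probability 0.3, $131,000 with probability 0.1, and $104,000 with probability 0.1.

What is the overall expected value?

EV(A) = 0.3 × (-54000) + 0.2 × (-20000) + 0.5 × 190000 = -16200 − 4000 + 95000 = 74800
EV(B) = 0.2 × (-62500) + 0.4 × (-52000) + 0.4 × 189000 = -12500 − 20800 + 75600 = 42300
EV(C) = 0.5 × 88000 + 0.3 × 15000 + 0.1 × 131000 + 0.1 × 104000 = 44000 + 4500 + 13100 + 10400 = 72000
Overall = 0.1 × 74800 + 0.4 × 42300 + 0.5 × 72000 = 7480 + 16920 + 36000 = 60400

$60,400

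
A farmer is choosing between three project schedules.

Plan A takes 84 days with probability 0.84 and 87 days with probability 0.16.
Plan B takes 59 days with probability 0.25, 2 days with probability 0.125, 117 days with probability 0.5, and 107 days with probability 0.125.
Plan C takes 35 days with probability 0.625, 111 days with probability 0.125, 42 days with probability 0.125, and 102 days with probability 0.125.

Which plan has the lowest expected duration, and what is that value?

Plan C (53.75 days)

Plan A = 0.84 × 84 + 0.16 × 87 = 70.56 + 13.92 = 84.48
Plan B = 0.25 × 59 + 0.125 × 2 + 0.5 × 117 + 0.125 × 107 = 14.75 + 0.25 + 58.5 + 13.375 = 86.875
Plan C = 0.625 × 35 + 0.125 × 111 + 0.125 × 42 + 0.125 × 102 = 21.875 + 13.875 + 5.25 + 12.75 = 53.75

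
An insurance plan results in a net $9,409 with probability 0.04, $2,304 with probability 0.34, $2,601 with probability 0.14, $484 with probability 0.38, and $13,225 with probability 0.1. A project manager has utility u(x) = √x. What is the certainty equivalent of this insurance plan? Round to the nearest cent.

$2,227.84

E[u] = 0.04·√9409 + 0.34·√2304 + 0.14·√2601 + 0.38·√484 + 0.1·√13225 = 0.04·97 + 0.34·48 + 0.14·51 + 0.38·22 + 0.1·115 = 47.2
CE = (47.2)² = 2227.84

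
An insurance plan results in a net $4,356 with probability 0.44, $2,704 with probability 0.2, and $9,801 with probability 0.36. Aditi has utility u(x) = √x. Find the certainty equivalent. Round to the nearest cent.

E[u] = 0.44·√4356 + 0.2·√2704 + 0.36·√9801 = 0.44·66 + 0.2·52 + 0.36·99 = 75.08
CE = (75.08)² = 5637.0064

$5,637.01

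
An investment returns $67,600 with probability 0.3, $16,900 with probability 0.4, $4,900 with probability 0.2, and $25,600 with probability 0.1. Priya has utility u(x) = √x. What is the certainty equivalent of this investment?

E[u] = 0.3·√67600 + 0.4·√16900 + 0.2·√4900 + 0.1·√25600 = 0.3·260 + 0.4·130 + 0.2·70 + 0.1·160 = 160
CE = (160)² = 25600

$25,600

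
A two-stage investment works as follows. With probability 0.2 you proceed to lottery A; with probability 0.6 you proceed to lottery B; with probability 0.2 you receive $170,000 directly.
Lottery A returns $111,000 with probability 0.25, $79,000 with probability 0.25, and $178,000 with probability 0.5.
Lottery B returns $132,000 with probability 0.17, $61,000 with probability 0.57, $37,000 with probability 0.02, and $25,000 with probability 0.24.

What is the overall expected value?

$99,670

EV(A) = 0.25 × 111000 + 0.25 × 79000 + 0.5 × 178000 = 27750 + 19750 + 89000 = 136500
EV(B) = 0.17 × 132000 + 0.57 × 61000 + 0.02 × 37000 + 0.24 × 25000 = 22440 + 34770 + 740 + 6000 = 63950
Branch C: 170000 (certain)
Overall = 0.2 × 136500 + 0.6 × 63950 + 0.2 × 170000 = 27300 + 38370 + 34000 = 99670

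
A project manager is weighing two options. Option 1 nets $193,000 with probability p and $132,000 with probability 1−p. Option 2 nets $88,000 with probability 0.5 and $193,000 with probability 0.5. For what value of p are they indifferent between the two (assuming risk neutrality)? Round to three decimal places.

EV(Option 2) = 0.5 × 88000 + 0.5 × 193000 = 44000 + 96500 = 140500
p·193000 + (1−p)·132000 = 140500
61000p + 132000 = 140500
p = (140500 − 132000) / 61000

p = 0.139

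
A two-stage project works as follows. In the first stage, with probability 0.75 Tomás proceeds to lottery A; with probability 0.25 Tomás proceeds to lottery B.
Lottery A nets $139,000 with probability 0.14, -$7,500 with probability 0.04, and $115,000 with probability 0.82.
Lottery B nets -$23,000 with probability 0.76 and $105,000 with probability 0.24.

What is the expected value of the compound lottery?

EV(A) = 0.14 × 139000 + 0.04 × (-7500) + 0.82 × 115000 = 19460 − 300 + 94300 = 113460
EV(B) = 0.76 × (-23000) + 0.24 × 105000 = -17480 + 25200 = 7720
Overall = 0.75 × 113460 + 0.25 × 7720 = 85095 + 1930 = 87025

$87,025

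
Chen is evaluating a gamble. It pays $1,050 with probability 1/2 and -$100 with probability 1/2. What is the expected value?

EV = 1/2 × 1050 + 1/2 × (-100) = 525 − 50 = 475

$475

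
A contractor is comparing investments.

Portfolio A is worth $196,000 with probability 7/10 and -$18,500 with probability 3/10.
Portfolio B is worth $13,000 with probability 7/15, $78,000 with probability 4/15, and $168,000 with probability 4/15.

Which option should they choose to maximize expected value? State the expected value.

Portfolio A = 7/10 × 196000 + 3/10 × (-18500) = 137200 − 5550 = 131650
Portfolio B = 7/15 × 13000 + 4/15 × 78000 + 4/15 × 168000 = 6066.6667 + 20800 + 44800 = 71666.6667

Portfolio A ($131,650)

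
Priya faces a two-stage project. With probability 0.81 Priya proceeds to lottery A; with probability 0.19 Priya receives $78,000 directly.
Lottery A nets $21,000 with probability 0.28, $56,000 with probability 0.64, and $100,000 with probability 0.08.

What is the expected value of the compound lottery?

$55,093.20

EV(A) = 0.28 × 21000 + 0.64 × 56000 + 0.08 × 100000 = 5880 + 35840 + 8000 = 49720
Branch B: 78000 (certain)
Overall = 0.81 × 49720 + 0.19 × 78000 = 40273.2 + 14820 = 55093.2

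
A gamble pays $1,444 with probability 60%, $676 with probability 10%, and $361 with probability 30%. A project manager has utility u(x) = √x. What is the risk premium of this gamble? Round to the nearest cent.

E[u] = 0.6·√1444 + 0.1·√676 + 0.3·√361 = 0.6·38 + 0.1·26 + 0.3·19 = 31.1
CE = (31.1)² = 967.21
Risk premium = EV − CE = 1042.3 − 967.21 = 75.09

$75.09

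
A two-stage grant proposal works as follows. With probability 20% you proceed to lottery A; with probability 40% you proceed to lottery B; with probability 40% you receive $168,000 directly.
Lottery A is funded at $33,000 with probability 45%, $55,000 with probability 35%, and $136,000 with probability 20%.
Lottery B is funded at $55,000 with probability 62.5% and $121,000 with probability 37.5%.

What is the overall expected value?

EV(A) = 0.45 × 33000 + 0.35 × 55000 + 0.2 × 136000 = 14850 + 19250 + 27200 = 61300
EV(B) = 0.625 × 55000 + 0.375 × 121000 = 34375 + 45375 = 79750
Branch C: 168000 (certain)
Overall = 0.2 × 61300 + 0.4 × 79750 + 0.4 × 168000 = 12260 + 31900 + 67200 = 111360

$111,360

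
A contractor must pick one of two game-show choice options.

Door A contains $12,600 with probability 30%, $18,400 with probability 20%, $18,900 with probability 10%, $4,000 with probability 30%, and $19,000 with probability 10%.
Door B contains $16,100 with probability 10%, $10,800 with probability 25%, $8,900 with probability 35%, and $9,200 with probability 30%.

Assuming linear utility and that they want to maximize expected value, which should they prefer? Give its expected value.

Door A = 0.3 × 12600 + 0.2 × 18400 + 0.1 × 18900 + 0.3 × 4000 + 0.1 × 19000 = 3780 + 3680 + 1890 + 1200 + 1900 = 12450
Door B = 0.1 × 16100 + 0.25 × 10800 + 0.35 × 8900 + 0.3 × 9200 = 1610 + 2700 + 3115 + 2760 = 10185

Door A ($12,450)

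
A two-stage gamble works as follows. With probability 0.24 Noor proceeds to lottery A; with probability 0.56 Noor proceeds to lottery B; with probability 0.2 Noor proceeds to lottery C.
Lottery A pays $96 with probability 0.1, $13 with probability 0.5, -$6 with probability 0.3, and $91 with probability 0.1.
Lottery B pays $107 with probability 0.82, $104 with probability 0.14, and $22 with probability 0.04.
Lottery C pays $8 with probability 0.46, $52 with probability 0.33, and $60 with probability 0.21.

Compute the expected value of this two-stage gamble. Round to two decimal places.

$70.08

EV(A) = 0.1 × 96 + 0.5 × 13 + 0.3 × (-6) + 0.1 × 91 = 9.6 + 6.5 − 1.8 + 9.1 = 23.4
EV(B) = 0.82 × 107 + 0.14 × 104 + 0.04 × 22 = 87.74 + 14.56 + 0.88 = 103.18
EV(C) = 0.46 × 8 + 0.33 × 52 + 0.21 × 60 = 3.68 + 17.16 + 12.6 = 33.44
Overall = 0.24 × 23.4 + 0.56 × 103.18 + 0.2 × 33.44 = 5.616 + 57.7808 + 6.688 = 70.0848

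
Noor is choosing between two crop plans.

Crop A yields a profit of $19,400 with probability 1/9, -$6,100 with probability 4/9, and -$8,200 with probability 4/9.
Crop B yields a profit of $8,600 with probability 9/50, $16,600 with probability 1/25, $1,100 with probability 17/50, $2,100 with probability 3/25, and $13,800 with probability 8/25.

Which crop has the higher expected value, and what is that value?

Crop A = 1/9 × 19400 + 4/9 × (-6100) + 4/9 × (-8200) = 2155.5556 − 2711.1111 − 3644.4444 = -4200
Crop B = 9/50 × 8600 + 1/25 × 16600 + 17/50 × 1100 + 3/25 × 2100 + 8/25 × 13800 = 1548 + 664 + 374 + 252 + 4416 = 7254

Crop B ($7,254)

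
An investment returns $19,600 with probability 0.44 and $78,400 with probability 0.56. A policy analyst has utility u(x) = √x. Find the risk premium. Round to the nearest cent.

$4,829.44

E[u] = 0.44·√19600 + 0.56·√78400 = 0.44·140 + 0.56·280 = 218.4
CE = (218.4)² = 47698.56
Risk premium = EV − CE = 52528 − 47698.56 = 4829.44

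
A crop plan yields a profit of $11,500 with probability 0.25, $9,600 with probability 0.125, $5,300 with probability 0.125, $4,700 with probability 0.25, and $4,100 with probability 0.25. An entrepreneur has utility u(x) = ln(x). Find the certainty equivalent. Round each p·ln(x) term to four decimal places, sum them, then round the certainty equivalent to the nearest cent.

E[u] = 0.25·ln(11500) + 0.125·ln(9600) + 0.125·ln(5300) + 0.25·ln(4700) + 0.25·ln(4100) = 2.3375 + 1.1462 + 1.0719 + 2.1138 + 2.0797 = 8.7491
CE = e^8.7491 ≈ 6305.01

$6,305.01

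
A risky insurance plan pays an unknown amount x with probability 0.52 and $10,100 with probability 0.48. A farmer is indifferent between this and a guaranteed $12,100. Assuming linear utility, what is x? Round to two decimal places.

x = $13,946.15

0.52·x + 0.48·10100 = 12100
0.52·x = 12100 − 4848 = 7252
x = 7252 / 0.52 = 13946.1538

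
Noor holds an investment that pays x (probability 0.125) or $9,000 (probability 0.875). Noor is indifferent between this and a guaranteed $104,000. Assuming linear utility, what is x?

x = $769,000

0.125·x + 0.875·9000 = 104000
0.125·x = 104000 − 7875 = 96125
x = 96125 / 0.125 = 769000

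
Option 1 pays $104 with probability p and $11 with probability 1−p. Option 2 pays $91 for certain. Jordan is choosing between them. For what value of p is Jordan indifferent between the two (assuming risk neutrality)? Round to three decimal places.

p·104 + (1−p)·11 = 91
93p + 11 = 91
p = (91 − 11) / 93

p = 0.860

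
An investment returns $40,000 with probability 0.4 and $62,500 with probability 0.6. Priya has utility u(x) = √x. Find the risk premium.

$600

E[u] = 0.4·√40000 + 0.6·√62500 = 0.4·200 + 0.6·250 = 230
CE = (230)² = 52900
Risk premium = EV − CE = 53500 − 52900 = 600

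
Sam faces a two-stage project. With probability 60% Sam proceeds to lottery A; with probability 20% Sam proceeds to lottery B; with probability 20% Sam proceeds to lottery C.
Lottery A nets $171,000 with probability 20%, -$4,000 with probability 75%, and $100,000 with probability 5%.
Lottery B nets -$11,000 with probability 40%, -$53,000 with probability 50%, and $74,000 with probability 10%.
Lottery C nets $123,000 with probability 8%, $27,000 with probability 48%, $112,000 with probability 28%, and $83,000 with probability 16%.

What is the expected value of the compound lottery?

EV(A) = 0.2 × 171000 + 0.75 × (-4000) + 0.05 × 100000 = 34200 − 3000 + 5000 = 36200
EV(B) = 0.4 × (-11000) + 0.5 × (-53000) + 0.1 × 74000 = -4400 − 26500 + 7400 = -23500
EV(C) = 0.08 × 123000 + 0.48 × 27000 + 0.28 × 112000 + 0.16 × 83000 = 9840 + 12960 + 31360 + 13280 = 67440
Overall = 0.6 × 36200 + 0.2 × (-23500) + 0.2 × 67440 = 21720 − 4700 + 13488 = 30508

$30,508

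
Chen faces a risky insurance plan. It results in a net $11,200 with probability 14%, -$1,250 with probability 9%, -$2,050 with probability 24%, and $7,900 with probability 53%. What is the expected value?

$5,150.50

EV = 0.14 × 11200 + 0.09 × (-1250) + 0.24 × (-2050) + 0.53 × 7900 = 1568 − 112.5 − 492 + 4187 = 5150.5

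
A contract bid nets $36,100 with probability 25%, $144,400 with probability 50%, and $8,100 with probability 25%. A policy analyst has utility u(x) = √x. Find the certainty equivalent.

E[u] = 0.25·√36100 + 0.5·√144400 + 0.25·√8100 = 0.25·190 + 0.5·380 + 0.25·90 = 260
CE = (260)² = 67600

$67,600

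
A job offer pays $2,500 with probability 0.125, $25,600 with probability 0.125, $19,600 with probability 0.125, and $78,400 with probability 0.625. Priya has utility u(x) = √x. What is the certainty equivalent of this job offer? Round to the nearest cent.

$47,851.56

E[u] = 0.125·√2500 + 0.125·√25600 + 0.125·√19600 + 0.625·√78400 = 0.125·50 + 0.125·160 + 0.125·140 + 0.625·280 = 218.75
CE = (218.75)² = 47851.5625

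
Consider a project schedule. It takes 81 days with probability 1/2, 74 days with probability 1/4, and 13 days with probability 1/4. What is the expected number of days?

62.25 days

EV = 1/2 × 81 + 1/4 × 74 + 1/4 × 13 = 40.5 + 18.5 + 3.25 = 62.25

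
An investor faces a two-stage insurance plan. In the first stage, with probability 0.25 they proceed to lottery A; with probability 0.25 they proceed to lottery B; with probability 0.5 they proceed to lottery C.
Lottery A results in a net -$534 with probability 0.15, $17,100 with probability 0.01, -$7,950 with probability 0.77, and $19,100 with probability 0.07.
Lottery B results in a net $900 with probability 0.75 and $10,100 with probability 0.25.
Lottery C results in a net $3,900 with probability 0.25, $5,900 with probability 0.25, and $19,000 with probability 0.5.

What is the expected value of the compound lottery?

EV(A) = 0.15 × (-534) + 0.01 × 17100 + 0.77 × (-7950) + 0.07 × 19100 = -80.1 + 171 − 6121.5 + 1337 = -4693.6
EV(B) = 0.75 × 900 + 0.25 × 10100 = 675 + 2525 = 3200
EV(C) = 0.25 × 3900 + 0.25 × 5900 + 0.5 × 19000 = 975 + 1475 + 9500 = 11950
Overall = 0.25 × (-4693.6) + 0.25 × 3200 + 0.5 × 11950 = -1173.4 + 800 + 5975 = 5601.6

$5,601.60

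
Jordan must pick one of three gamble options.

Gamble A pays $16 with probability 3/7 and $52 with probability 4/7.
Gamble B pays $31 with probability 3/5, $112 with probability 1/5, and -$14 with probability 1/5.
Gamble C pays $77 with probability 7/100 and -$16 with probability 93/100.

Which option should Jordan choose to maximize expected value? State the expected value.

Gamble B ($38.20)

Gamble A = 3/7 × 16 + 4/7 × 52 = 6.8571 + 29.7143 = 36.5714
Gamble B = 3/5 × 31 + 1/5 × 112 + 1/5 × (-14) = 18.6 + 22.4 − 2.8 = 38.2
Gamble C = 7/100 × 77 + 93/100 × (-16) = 5.39 − 14.88 = -9.49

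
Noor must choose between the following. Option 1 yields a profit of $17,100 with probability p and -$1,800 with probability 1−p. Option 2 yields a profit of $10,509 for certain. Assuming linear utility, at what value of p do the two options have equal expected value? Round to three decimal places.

p·17100 + (1−p)·(-1800) = 10509
18900p − 1800 = 10509
p = (10509 + 1800) / 18900

p = 0.651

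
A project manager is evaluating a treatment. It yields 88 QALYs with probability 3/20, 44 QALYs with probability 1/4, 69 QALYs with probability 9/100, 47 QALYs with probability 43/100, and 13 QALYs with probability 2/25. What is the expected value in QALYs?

51.66 QALYs

EV = 3/20 × 88 + 1/4 × 44 + 9/100 × 69 + 43/100 × 47 + 2/25 × 13 = 13.2 + 11 + 6.21 + 20.21 + 1.04 = 51.66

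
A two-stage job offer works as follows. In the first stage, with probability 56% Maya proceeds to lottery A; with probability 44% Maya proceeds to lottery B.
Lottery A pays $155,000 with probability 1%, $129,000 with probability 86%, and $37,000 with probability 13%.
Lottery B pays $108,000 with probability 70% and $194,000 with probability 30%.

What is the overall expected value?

$124,560

EV(A) = 0.01 × 155000 + 0.86 × 129000 + 0.13 × 37000 = 1550 + 110940 + 4810 = 117300
EV(B) = 0.7 × 108000 + 0.3 × 194000 = 75600 + 58200 = 133800
Overall = 0.56 × 117300 + 0.44 × 133800 = 65688 + 58872 = 124560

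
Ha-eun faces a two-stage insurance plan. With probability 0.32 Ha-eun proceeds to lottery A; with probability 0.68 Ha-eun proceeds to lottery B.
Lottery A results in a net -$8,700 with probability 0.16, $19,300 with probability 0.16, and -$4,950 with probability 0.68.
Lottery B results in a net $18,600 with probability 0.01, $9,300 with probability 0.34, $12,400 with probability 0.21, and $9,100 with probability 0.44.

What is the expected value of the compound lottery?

EV(A) = 0.16 × (-8700) + 0.16 × 19300 + 0.68 × (-4950) = -1392 + 3088 − 3366 = -1670
EV(B) = 0.01 × 18600 + 0.34 × 9300 + 0.21 × 12400 + 0.44 × 9100 = 186 + 3162 + 2604 + 4004 = 9956
Overall = 0.32 × (-1670) + 0.68 × 9956 = -534.4 + 6770.08 = 6235.68

$6,235.68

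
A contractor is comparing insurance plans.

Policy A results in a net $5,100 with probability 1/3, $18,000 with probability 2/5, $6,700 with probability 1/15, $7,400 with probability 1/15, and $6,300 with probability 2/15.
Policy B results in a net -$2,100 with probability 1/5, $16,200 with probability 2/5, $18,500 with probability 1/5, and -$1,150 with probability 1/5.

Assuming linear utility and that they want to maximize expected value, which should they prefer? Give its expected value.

Policy A ($10,680)

Policy A = 1/3 × 5100 + 2/5 × 18000 + 1/15 × 6700 + 1/15 × 7400 + 2/15 × 6300 = 1700 + 7200 + 446.6667 + 493.3333 + 840 = 10680
Policy B = 1/5 × (-2100) + 2/5 × 16200 + 1/5 × 18500 + 1/5 × (-1150) = -420 + 6480 + 3700 − 230 = 9530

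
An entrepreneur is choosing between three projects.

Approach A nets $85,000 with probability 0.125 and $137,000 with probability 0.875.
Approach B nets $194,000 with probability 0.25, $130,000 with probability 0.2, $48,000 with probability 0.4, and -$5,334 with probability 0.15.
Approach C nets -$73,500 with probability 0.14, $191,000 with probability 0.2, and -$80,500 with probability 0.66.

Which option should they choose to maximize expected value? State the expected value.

Approach A ($130,500)

Approach A = 0.125 × 85000 + 0.875 × 137000 = 10625 + 119875 = 130500
Approach B = 0.25 × 194000 + 0.2 × 130000 + 0.4 × 48000 + 0.15 × (-5334) = 48500 + 26000 + 19200 − 800.1 = 92899.9
Approach C = 0.14 × (-73500) + 0.2 × 191000 + 0.66 × (-80500) = -10290 + 38200 − 53130 = -25220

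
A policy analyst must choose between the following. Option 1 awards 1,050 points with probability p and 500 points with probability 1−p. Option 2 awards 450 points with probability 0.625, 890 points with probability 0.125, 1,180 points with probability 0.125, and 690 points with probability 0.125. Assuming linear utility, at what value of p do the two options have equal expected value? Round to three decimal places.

p = 0.230

EV(Option 2) = 0.625 × 450 + 0.125 × 890 + 0.125 × 1180 + 0.125 × 690 = 281.25 + 111.25 + 147.5 + 86.25 = 626.25
p·1050 + (1−p)·500 = 626.25
550p + 500 = 626.25
p = (626.25 − 500) / 550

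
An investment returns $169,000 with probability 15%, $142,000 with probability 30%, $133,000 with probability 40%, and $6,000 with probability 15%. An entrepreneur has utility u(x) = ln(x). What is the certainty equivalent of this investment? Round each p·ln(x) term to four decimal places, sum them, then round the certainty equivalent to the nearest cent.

$88,326.90

E[u] = 0.15·ln(169000) + 0.3·ln(142000) + 0.4·ln(133000) + 0.15·ln(6000) = 1.8056 + 3.5591 + 4.7192 + 1.3049 = 11.3888
CE = e^11.3888 ≈ 88326.90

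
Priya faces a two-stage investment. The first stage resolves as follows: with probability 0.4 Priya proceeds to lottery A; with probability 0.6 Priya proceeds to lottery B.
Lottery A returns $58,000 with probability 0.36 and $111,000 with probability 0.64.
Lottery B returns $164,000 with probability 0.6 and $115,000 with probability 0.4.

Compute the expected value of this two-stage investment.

$123,408

EV(A) = 0.36 × 58000 + 0.64 × 111000 = 20880 + 71040 = 91920
EV(B) = 0.6 × 164000 + 0.4 × 115000 = 98400 + 46000 = 144400
Overall = 0.4 × 91920 + 0.6 × 144400 = 36768 + 86640 = 123408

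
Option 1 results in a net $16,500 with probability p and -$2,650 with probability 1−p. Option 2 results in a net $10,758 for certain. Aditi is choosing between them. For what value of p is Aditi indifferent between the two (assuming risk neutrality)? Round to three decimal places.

p·16500 + (1−p)·(-2650) = 10758
19150p − 2650 = 10758
p = (10758 + 2650) / 19150

p = 0.700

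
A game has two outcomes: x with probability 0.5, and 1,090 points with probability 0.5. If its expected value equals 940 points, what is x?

x = 790 points

0.5·x + 0.5·1090 = 940
0.5·x = 940 − 545 = 395
x = 395 / 0.5 = 790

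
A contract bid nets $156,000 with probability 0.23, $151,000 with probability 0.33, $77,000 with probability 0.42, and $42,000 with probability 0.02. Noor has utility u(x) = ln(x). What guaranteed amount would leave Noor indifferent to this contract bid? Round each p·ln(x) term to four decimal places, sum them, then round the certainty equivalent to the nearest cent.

$111,770.17

E[u] = 0.23·ln(156000) + 0.33·ln(151000) + 0.42·ln(77000) + 0.02·ln(42000) = 2.7503 + 3.9353 + 4.7257 + 0.2129 = 11.6242
CE = e^11.6242 ≈ 111770.17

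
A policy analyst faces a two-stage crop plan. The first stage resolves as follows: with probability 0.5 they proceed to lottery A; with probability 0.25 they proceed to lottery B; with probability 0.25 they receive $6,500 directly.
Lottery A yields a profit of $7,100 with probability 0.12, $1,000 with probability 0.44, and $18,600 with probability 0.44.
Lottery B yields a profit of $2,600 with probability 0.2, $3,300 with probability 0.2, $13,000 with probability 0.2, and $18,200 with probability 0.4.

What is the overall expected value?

$9,128

EV(A) = 0.12 × 7100 + 0.44 × 1000 + 0.44 × 18600 = 852 + 440 + 8184 = 9476
EV(B) = 0.2 × 2600 + 0.2 × 3300 + 0.2 × 13000 + 0.4 × 18200 = 520 + 660 + 2600 + 7280 = 11060
Branch C: 6500 (certain)
Overall = 0.5 × 9476 + 0.25 × 11060 + 0.25 × 6500 = 4738 + 2765 + 1625 = 9128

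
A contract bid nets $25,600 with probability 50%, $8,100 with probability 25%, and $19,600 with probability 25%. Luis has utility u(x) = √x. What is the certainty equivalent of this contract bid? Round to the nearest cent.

E[u] = 0.5·√25600 + 0.25·√8100 + 0.25·√19600 = 0.5·160 + 0.25·90 + 0.25·140 = 137.5
CE = (137.5)² = 18906.25

$18,906.25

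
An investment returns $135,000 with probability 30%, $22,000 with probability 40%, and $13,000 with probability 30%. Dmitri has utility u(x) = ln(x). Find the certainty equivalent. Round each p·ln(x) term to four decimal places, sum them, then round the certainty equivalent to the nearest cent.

E[u] = 0.3·ln(135000) + 0.4·ln(22000) + 0.3·ln(13000) = 3.5439 + 3.9995 + 2.8418 = 10.3852
CE = e^10.3852 ≈ 32376.88

$32,376.88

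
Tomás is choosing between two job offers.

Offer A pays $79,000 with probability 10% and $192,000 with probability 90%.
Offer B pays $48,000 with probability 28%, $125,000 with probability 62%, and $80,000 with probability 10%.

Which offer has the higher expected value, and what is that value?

Offer A ($180,700)

Offer A = 0.1 × 79000 + 0.9 × 192000 = 7900 + 172800 = 180700
Offer B = 0.28 × 48000 + 0.62 × 125000 + 0.1 × 80000 = 13440 + 77500 + 8000 = 98940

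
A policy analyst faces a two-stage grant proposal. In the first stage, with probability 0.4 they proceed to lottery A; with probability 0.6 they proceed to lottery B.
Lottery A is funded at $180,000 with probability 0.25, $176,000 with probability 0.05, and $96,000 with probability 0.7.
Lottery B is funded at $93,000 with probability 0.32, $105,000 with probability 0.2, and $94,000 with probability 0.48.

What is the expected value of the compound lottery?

$105,928

EV(A) = 0.25 × 180000 + 0.05 × 176000 + 0.7 × 96000 = 45000 + 8800 + 67200 = 121000
EV(B) = 0.32 × 93000 + 0.2 × 105000 + 0.48 × 94000 = 29760 + 21000 + 45120 = 95880
Overall = 0.4 × 121000 + 0.6 × 95880 = 48400 + 57528 = 105928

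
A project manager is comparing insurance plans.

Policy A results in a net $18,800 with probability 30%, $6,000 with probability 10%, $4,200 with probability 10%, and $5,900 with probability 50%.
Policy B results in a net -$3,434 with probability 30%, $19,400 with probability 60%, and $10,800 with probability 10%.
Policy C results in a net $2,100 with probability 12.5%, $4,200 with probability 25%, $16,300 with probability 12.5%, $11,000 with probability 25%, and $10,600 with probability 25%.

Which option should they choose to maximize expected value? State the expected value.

Policy B ($11,689.80)

Policy A = 0.3 × 18800 + 0.1 × 6000 + 0.1 × 4200 + 0.5 × 5900 = 5640 + 600 + 420 + 2950 = 9610
Policy B = 0.3 × (-3434) + 0.6 × 19400 + 0.1 × 10800 = -1030.2 + 11640 + 1080 = 11689.8
Policy C = 0.125 × 2100 + 0.25 × 4200 + 0.125 × 16300 + 0.25 × 11000 + 0.25 × 10600 = 262.5 + 1050 + 2037.5 + 2750 + 2650 = 8750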